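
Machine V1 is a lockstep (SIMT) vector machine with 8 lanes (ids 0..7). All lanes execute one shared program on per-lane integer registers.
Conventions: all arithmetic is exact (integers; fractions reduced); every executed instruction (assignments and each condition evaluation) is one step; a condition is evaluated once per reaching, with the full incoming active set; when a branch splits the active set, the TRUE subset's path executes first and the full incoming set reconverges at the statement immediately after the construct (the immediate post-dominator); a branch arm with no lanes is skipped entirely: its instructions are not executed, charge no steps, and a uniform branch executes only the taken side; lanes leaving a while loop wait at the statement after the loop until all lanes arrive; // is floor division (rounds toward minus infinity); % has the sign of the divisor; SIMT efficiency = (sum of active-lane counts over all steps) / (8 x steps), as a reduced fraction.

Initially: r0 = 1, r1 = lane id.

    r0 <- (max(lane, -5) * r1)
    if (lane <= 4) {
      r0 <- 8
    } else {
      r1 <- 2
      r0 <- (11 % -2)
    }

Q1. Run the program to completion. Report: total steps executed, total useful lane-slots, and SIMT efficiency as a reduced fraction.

Answer: 5 steps, 27 useful, 27/40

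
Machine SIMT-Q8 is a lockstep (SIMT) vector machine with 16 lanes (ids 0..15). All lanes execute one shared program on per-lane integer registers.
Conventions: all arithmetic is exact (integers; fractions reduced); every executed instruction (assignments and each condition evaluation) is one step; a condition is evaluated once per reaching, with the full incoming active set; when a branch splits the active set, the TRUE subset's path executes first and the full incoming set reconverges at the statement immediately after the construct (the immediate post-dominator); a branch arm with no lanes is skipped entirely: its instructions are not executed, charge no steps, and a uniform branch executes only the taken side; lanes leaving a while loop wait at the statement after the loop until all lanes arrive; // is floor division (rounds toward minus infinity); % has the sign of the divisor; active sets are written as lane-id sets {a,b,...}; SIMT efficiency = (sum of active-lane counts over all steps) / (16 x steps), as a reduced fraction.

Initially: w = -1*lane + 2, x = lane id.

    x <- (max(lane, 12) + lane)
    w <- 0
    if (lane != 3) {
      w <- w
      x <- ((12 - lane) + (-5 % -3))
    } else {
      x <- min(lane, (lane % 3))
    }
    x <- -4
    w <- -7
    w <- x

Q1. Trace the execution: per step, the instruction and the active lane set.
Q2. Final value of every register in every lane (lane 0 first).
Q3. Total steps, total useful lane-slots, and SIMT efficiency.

step 0: x <- (max(lane, 12) + lane)  {0,1,2,3,4,5,6,7,8,9,10,11,12,13,14,15}
step 1: w <- 0                       {0,1,2,3,4,5,6,7,8,9,10,11,12,13,14,15}
step 2: eval (lane != 3)             {0,1,2,3,4,5,6,7,8,9,10,11,12,13,14,15}
step 3: w <- w                       {0,1,2,4,5,6,7,8,9,10,11,12,13,14,15}
step 4: x <- ((12 - lane) + (-5 % -3)) {0,1,2,4,5,6,7,8,9,10,11,12,13,14,15}
step 5: x <- min(lane, (lane % 3))   {3}
step 6: x <- -4                      {0,1,2,3,4,5,6,7,8,9,10,11,12,13,14,15}
step 7: w <- -7                      {0,1,2,3,4,5,6,7,8,9,10,11,12,13,14,15}
step 8: w <- x                       {0,1,2,3,4,5,6,7,8,9,10,11,12,13,14,15}

Answer: 9 steps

w: -4,-4,-4,-4,-4,-4,-4,-4,-4,-4,-4,-4,-4,-4,-4,-4
x: -4,-4,-4,-4,-4,-4,-4,-4,-4,-4,-4,-4,-4,-4,-4,-4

steps = 9; useful = 127; efficiency = 127/144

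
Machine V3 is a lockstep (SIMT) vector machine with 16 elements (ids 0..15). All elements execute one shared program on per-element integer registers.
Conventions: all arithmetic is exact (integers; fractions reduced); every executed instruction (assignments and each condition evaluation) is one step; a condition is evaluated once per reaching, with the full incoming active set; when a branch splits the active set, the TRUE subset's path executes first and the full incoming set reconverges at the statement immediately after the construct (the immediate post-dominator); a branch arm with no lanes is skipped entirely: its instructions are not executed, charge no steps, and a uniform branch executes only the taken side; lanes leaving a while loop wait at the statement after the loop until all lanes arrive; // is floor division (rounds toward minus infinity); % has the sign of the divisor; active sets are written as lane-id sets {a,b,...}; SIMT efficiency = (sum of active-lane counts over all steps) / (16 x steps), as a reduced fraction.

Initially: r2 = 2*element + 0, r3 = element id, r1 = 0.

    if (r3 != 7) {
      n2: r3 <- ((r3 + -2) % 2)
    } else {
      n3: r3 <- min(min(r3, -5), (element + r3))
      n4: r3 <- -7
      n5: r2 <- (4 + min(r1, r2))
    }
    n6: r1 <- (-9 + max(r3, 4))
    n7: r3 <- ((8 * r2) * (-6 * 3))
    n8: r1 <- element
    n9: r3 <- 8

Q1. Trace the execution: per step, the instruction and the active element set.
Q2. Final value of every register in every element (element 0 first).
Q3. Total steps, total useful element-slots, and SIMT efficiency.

step 0: eval (r3 != 7)               {0,1,2,3,4,5,6,7,8,9,10,11,12,13,14,15}
step 1: r3 <- ((r3 + -2) % 2)        {0,1,2,3,4,5,6,8,9,10,11,12,13,14,15}
step 2: r3 <- min(min(r3, -5), (element + r3)) {7}
step 3: r3 <- -7                     {7}
step 4: r2 <- (4 + min(r1, r2))      {7}
step 5: r1 <- (-9 + max(r3, 4))      {0,1,2,3,4,5,6,7,8,9,10,11,12,13,14,15}
step 6: r3 <- ((8 * r2) * (-6 * 3))  {0,1,2,3,4,5,6,7,8,9,10,11,12,13,14,15}
step 7: r1 <- element                {0,1,2,3,4,5,6,7,8,9,10,11,12,13,14,15}
step 8: r3 <- 8                      {0,1,2,3,4,5,6,7,8,9,10,11,12,13,14,15}

Answer: 9 steps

r2: 0,2,4,6,8,10,12,4,16,18,20,22,24,26,28,30
r3: 8,8,8,8,8,8,8,8,8,8,8,8,8,8,8,8
r1: 0,1,2,3,4,5,6,7,8,9,10,11,12,13,14,15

steps = 9; useful = 98; efficiency = 98/144 = 49/72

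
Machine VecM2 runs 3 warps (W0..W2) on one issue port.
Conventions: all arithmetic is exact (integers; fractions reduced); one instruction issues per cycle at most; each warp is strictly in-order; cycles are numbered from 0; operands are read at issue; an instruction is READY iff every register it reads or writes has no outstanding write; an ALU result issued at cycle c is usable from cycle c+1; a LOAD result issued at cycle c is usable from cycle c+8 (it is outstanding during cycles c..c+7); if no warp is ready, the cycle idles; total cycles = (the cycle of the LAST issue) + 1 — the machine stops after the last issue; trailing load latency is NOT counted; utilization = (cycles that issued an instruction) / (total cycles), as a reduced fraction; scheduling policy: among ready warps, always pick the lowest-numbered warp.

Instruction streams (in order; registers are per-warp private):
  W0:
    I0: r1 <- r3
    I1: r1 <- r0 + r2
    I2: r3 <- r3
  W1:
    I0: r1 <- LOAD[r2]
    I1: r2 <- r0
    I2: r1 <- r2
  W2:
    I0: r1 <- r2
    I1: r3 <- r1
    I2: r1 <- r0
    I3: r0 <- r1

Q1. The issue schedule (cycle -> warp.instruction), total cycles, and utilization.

cycle 0: W0.I0
cycle 1: W0.I1
cycle 2: W0.I2
cycle 3: W1.I0
cycle 4: W1.I1
cycle 5: W2.I0
cycle 6: W2.I1
cycle 7: W2.I2
cycle 8: W2.I3
cycle 9: idle
cycle 10: idle
cycle 11: W1.I2

Answer: 12 cycles, utilization 5/6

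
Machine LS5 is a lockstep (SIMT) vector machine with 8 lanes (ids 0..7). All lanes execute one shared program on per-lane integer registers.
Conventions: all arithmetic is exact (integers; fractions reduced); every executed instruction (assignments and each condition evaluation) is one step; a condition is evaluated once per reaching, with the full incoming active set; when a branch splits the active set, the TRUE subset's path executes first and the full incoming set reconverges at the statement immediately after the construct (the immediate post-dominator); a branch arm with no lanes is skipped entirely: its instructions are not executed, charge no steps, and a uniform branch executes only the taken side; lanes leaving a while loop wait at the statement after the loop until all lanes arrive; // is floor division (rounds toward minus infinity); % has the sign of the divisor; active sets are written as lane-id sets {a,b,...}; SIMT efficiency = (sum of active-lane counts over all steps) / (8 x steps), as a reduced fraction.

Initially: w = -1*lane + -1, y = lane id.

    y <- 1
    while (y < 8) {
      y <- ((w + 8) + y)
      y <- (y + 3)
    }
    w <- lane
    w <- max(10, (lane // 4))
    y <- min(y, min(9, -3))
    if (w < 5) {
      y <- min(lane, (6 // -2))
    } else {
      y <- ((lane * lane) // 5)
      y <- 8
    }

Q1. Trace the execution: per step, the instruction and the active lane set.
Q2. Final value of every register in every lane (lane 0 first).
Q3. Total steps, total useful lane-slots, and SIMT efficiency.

step 0: y <- 1                       {0,1,2,3,4,5,6,7}
step 1: eval (y < 8)                 {0,1,2,3,4,5,6,7}
step 2: y <- ((w + 8) + y)           {0,1,2,3,4,5,6,7}
step 3: y <- (y + 3)                 {0,1,2,3,4,5,6,7}
step 4: eval (y < 8)                 {0,1,2,3,4,5,6,7}
step 5: y <- ((w + 8) + y)           {4,5,6,7}
step 6: y <- (y + 3)                 {4,5,6,7}
step 7: eval (y < 8)                 {4,5,6,7}
step 8: y <- ((w + 8) + y)           {7}
step 9: y <- (y + 3)                 {7}
step 10: eval (y < 8)                 {7}
step 11: w <- lane                    {0,1,2,3,4,5,6,7}
step 12: w <- max(10, (lane // 4))    {0,1,2,3,4,5,6,7}
step 13: y <- min(y, min(9, -3))      {0,1,2,3,4,5,6,7}
step 14: eval (w < 5)                 {0,1,2,3,4,5,6,7}
step 15: y <- ((lane * lane) // 5)    {0,1,2,3,4,5,6,7}
step 16: y <- 8                       {0,1,2,3,4,5,6,7}

Answer: 17 steps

w: 10,10,10,10,10,10,10,10
y: 8,8,8,8,8,8,8,8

steps = 17; useful = 103; efficiency = 103/136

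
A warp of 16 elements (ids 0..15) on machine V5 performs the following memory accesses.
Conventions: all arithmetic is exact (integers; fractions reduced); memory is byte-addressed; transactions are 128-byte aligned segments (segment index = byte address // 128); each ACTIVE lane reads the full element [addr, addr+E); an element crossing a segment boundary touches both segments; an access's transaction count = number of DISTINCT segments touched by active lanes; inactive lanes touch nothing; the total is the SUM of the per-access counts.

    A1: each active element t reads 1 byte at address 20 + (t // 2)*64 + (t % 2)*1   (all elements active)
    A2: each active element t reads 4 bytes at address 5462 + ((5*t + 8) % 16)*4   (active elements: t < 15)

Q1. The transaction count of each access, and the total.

A1: 4 transactions
A2: 2 transactions

Answer: 4,2; total 6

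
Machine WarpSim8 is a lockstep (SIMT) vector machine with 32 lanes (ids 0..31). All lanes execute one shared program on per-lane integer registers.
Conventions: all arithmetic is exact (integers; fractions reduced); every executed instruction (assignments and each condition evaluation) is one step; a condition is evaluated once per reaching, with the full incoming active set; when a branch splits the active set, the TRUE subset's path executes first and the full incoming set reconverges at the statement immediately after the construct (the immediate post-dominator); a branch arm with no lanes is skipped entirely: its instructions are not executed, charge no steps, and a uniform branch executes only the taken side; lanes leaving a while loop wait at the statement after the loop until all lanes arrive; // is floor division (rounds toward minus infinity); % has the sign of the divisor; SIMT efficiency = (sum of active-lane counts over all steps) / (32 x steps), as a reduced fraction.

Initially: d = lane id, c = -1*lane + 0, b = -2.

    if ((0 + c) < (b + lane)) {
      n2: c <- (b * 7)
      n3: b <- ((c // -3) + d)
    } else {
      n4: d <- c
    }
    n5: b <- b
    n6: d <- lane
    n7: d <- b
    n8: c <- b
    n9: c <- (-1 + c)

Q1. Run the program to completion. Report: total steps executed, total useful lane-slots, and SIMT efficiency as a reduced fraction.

Answer: 9 steps, 254 useful, 127/144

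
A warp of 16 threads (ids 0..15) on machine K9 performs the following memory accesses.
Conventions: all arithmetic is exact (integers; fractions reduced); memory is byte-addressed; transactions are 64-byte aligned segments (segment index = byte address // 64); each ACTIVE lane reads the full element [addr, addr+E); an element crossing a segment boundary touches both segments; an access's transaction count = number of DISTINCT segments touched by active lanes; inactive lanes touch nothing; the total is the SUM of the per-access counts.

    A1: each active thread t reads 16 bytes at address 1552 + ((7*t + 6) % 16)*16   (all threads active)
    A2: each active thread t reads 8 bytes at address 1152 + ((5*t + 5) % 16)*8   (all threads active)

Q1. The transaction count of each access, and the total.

A1: 5 transactions
A2: 2 transactions

Answer: 5,2; total 7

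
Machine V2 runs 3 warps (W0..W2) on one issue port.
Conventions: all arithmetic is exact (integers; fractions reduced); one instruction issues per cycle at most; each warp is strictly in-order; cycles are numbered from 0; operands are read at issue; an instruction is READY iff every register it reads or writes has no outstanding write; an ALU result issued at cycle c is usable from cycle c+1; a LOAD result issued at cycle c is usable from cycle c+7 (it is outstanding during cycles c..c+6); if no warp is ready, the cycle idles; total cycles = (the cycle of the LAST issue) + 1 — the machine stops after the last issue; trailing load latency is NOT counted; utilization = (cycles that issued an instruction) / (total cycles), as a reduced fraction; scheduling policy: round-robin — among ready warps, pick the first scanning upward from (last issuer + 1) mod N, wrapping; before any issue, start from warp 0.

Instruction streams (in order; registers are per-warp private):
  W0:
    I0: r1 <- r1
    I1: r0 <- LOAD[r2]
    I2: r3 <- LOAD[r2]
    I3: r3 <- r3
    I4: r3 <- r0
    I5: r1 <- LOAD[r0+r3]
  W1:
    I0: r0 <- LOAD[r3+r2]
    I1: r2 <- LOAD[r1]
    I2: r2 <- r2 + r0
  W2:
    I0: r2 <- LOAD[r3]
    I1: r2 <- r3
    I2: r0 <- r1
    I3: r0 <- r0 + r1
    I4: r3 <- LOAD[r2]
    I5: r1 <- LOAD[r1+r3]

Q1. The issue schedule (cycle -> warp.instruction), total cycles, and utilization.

cycle 0: W0.I0
cycle 1: W1.I0
cycle 2: W2.I0
cycle 3: W0.I1
cycle 4: W1.I1
cycle 5: W0.I2
cycle 6: idle
cycle 7: idle
cycle 8: idle
cycle 9: W2.I1
cycle 10: W2.I2
cycle 11: W1.I2
cycle 12: W2.I3
cycle 13: W0.I3
cycle 14: W2.I4
cycle 15: W0.I4
cycle 16: W0.I5
cycle 17: idle
cycle 18: idle
cycle 19: idle
cycle 20: idle
cycle 21: W2.I5

Answer: 22 cycles, utilization 15/22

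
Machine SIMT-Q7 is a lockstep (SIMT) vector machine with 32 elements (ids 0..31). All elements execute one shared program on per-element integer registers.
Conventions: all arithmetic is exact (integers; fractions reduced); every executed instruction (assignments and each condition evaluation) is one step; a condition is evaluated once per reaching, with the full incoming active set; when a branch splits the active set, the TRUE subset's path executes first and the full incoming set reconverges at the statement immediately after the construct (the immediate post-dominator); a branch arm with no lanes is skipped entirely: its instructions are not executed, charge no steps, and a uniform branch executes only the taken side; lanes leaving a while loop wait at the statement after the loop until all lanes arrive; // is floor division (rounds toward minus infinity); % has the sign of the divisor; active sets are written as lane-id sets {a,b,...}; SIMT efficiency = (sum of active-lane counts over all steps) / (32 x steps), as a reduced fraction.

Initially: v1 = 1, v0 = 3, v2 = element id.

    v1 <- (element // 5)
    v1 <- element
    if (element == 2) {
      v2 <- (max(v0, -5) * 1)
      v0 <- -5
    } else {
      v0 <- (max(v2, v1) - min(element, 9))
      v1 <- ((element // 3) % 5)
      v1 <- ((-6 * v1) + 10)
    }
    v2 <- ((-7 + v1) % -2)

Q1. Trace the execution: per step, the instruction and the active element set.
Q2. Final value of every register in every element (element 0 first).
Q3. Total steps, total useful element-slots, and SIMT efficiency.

step 0: v1 <- (element // 5)         {0,1,2,3,4,5,6,7,8,9,10,11,12,13,14,15,16,17,18,19,20,21,22,23,24,25,26,27,28,29,30,31}
step 1: v1 <- element                {0,1,2,3,4,5,6,7,8,9,10,11,12,13,14,15,16,17,18,19,20,21,22,23,24,25,26,27,28,29,30,31}
step 2: eval (element == 2)          {0,1,2,3,4,5,6,7,8,9,10,11,12,13,14,15,16,17,18,19,20,21,22,23,24,25,26,27,28,29,30,31}
step 3: v2 <- (max(v0, -5) * 1)      {2}
step 4: v0 <- -5                     {2}
step 5: v0 <- (max(v2, v1) - min(element, 9)) {0,1,3,4,5,6,7,8,9,10,11,12,13,14,15,16,17,18,19,20,21,22,23,24,25,26,27,28,29,30,31}
step 6: v1 <- ((element // 3) % 5)   {0,1,3,4,5,6,7,8,9,10,11,12,13,14,15,16,17,18,19,20,21,22,23,24,25,26,27,28,29,30,31}
step 7: v1 <- ((-6 * v1) + 10)       {0,1,3,4,5,6,7,8,9,10,11,12,13,14,15,16,17,18,19,20,21,22,23,24,25,26,27,28,29,30,31}
step 8: v2 <- ((-7 + v1) % -2)       {0,1,2,3,4,5,6,7,8,9,10,11,12,13,14,15,16,17,18,19,20,21,22,23,24,25,26,27,28,29,30,31}

Answer: 9 steps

v1: 10,10,2,4,4,4,-2,-2,-2,-8,-8,-8,-14,-14,-14,10,10,10,4,4,4,-2,-2,-2,-8,-8,-8,-14,-14,-14,10,10
v0: 0,0,-5,0,0,0,0,0,0,0,1,2,3,4,5,6,7,8,9,10,11,12,13,14,15,16,17,18,19,20,21,22
v2: -1,-1,-1,-1,-1,-1,-1,-1,-1,-1,-1,-1,-1,-1,-1,-1,-1,-1,-1,-1,-1,-1,-1,-1,-1,-1,-1,-1,-1,-1,-1,-1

steps = 9; useful = 223; efficiency = 223/288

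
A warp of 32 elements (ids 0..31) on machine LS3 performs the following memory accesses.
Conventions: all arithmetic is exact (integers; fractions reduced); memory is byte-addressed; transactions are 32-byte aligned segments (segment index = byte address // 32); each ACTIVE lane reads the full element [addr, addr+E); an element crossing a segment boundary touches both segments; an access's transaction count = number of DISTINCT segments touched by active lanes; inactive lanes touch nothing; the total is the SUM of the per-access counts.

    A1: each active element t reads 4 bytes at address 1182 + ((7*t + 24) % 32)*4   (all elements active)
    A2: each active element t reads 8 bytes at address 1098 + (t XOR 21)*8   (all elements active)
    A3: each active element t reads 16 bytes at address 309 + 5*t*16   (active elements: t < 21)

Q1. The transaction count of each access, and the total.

A1: 5 transactions
A2: 9 transactions
A3: 32 transactions

Answer: 5,9,32; total 46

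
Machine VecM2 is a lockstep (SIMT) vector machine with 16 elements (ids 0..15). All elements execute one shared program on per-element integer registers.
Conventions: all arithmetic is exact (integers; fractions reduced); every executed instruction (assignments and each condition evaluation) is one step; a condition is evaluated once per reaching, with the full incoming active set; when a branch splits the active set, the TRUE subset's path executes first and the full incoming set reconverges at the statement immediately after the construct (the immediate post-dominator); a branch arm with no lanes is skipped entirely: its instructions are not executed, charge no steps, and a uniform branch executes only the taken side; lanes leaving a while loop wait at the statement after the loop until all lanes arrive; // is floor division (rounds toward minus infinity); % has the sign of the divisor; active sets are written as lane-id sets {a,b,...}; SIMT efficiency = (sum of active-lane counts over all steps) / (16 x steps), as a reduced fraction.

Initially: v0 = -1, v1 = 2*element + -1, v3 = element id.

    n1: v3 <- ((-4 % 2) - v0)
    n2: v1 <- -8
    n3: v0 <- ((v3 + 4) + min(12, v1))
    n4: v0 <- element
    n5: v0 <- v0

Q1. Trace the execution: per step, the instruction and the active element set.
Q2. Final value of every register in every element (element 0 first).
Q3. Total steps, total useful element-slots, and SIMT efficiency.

step 0: v3 <- ((-4 % 2) - v0)        {0,1,2,3,4,5,6,7,8,9,10,11,12,13,14,15}
step 1: v1 <- -8                     {0,1,2,3,4,5,6,7,8,9,10,11,12,13,14,15}
step 2: v0 <- ((v3 + 4) + min(12, v1)) {0,1,2,3,4,5,6,7,8,9,10,11,12,13,14,15}
step 3: v0 <- element                {0,1,2,3,4,5,6,7,8,9,10,11,12,13,14,15}
step 4: v0 <- v0                     {0,1,2,3,4,5,6,7,8,9,10,11,12,13,14,15}

Answer: 5 steps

v0: 0,1,2,3,4,5,6,7,8,9,10,11,12,13,14,15
v1: -8,-8,-8,-8,-8,-8,-8,-8,-8,-8,-8,-8,-8,-8,-8,-8
v3: 1,1,1,1,1,1,1,1,1,1,1,1,1,1,1,1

steps = 5; useful = 80; efficiency = 80/80 = 1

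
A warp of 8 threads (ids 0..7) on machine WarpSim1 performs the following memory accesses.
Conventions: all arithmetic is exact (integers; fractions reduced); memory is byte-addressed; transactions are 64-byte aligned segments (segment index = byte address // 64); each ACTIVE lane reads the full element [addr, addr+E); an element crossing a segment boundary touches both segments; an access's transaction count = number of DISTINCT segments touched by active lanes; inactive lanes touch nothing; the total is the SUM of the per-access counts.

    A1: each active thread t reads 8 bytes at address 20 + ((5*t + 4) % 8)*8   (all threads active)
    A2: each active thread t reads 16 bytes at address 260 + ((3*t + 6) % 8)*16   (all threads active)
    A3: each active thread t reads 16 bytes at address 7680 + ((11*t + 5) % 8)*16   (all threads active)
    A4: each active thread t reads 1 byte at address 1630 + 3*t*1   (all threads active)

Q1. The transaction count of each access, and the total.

A1: 2 transactions
A2: 3 transactions
A3: 2 transactions
A4: 1 transaction

Answer: 2,3,2,1; total 8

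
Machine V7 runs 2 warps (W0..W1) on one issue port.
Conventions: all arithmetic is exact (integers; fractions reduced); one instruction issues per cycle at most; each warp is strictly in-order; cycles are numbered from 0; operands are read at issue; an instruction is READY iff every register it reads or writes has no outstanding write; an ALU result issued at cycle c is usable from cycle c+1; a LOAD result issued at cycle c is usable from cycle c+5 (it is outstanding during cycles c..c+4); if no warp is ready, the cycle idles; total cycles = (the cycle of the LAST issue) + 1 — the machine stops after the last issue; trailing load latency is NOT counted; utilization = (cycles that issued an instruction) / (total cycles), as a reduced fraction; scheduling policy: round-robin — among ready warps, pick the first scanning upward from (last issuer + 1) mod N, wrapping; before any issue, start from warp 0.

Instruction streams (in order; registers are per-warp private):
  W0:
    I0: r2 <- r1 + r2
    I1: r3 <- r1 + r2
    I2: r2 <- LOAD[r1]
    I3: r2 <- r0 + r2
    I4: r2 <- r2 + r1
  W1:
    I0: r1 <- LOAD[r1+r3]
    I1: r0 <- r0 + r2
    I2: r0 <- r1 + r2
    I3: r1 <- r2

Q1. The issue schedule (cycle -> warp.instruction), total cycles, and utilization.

cycle 0: W0.I0
cycle 1: W1.I0
cycle 2: W0.I1
cycle 3: W1.I1
cycle 4: W0.I2
cycle 5: idle
cycle 6: W1.I2
cycle 7: W1.I3
cycle 8: idle
cycle 9: W0.I3
cycle 10: W0.I4

Answer: 11 cycles, utilization 9/11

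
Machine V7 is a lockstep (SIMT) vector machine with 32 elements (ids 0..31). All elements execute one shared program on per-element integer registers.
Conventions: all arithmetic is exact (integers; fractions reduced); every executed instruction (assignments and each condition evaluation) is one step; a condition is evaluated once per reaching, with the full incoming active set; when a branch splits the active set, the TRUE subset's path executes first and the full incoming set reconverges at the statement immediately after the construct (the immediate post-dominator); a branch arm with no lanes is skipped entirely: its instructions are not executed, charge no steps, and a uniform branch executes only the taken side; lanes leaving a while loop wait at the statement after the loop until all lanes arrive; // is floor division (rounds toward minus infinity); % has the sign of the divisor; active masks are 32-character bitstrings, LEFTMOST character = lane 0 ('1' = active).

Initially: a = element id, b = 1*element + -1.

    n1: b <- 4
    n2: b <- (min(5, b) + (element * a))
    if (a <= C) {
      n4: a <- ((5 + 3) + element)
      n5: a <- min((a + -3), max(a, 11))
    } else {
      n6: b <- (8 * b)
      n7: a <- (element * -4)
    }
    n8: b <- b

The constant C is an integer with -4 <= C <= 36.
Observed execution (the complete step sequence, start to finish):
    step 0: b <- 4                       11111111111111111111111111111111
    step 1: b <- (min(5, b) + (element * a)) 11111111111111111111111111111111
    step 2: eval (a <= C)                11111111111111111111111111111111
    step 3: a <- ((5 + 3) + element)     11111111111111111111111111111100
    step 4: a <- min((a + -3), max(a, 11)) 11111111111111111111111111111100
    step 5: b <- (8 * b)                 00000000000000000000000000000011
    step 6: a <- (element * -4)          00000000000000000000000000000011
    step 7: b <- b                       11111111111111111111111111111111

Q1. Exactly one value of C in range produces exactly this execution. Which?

Answer: C = 29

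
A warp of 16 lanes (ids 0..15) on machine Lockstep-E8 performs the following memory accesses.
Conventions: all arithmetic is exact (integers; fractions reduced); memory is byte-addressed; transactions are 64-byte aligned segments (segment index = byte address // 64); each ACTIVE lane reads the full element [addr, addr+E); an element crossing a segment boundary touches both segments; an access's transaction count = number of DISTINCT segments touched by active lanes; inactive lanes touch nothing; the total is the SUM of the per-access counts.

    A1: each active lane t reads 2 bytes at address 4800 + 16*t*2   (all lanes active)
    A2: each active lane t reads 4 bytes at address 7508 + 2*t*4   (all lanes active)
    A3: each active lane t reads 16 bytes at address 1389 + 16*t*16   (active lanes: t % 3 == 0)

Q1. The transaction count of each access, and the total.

A1: 8 transactions
A2: 3 transactions
A3: 6 transactions

Answer: 8,3,6; total 17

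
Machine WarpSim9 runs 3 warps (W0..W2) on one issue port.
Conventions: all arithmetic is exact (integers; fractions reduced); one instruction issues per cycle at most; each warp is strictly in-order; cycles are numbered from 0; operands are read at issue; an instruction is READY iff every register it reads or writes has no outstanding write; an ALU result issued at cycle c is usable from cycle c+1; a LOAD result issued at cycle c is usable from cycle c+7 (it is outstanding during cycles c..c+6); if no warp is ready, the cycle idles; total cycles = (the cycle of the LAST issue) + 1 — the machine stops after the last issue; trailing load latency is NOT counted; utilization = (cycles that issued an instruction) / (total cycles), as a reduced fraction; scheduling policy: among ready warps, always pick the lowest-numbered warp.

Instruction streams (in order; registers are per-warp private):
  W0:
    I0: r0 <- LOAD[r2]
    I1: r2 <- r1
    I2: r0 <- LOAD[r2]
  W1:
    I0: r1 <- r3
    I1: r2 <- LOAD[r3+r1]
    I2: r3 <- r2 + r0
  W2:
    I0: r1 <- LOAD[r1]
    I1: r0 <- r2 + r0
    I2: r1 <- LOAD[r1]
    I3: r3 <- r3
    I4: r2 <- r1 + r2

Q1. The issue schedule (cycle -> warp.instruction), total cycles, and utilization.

cycle 0: W0.I0
cycle 1: W0.I1
cycle 2: W1.I0
cycle 3: W1.I1
cycle 4: W2.I0
cycle 5: W2.I1
cycle 6: idle
cycle 7: W0.I2
cycle 8: idle
cycle 9: idle
cycle 10: W1.I2
cycle 11: W2.I2
cycle 12: W2.I3
cycle 13: idle
cycle 14: idle
cycle 15: idle
cycle 16: idle
cycle 17: idle
cycle 18: W2.I4

Answer: 19 cycles, utilization 11/19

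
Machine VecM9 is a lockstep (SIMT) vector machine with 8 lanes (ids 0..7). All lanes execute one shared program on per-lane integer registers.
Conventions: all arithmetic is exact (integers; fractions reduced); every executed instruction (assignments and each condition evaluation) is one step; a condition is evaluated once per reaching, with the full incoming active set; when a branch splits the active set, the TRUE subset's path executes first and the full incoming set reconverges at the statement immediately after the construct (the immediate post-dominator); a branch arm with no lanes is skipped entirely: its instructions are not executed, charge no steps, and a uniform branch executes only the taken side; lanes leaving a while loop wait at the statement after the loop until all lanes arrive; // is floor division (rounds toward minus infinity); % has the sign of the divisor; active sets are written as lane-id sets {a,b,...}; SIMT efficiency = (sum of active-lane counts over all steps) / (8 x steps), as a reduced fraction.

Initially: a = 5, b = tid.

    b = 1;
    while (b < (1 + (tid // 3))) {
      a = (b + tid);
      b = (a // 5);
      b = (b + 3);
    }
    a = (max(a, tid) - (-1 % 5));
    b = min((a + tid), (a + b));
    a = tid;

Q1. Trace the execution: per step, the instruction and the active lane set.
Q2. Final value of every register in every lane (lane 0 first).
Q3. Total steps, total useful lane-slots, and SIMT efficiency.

step 0: b <- 1                       {0,1,2,3,4,5,6,7}
step 1: eval (b < (1 + (tid // 3)))  {0,1,2,3,4,5,6,7}
step 2: a <- (b + tid)               {3,4,5,6,7}
step 3: b <- (a // 5)                {3,4,5,6,7}
step 4: b <- (b + 3)                 {3,4,5,6,7}
step 5: eval (b < (1 + (tid // 3)))  {3,4,5,6,7}
step 6: a <- (max(a, tid) - (-1 % 5)) {0,1,2,3,4,5,6,7}
step 7: b <- min((a + tid), (a + b)) {0,1,2,3,4,5,6,7}
step 8: a <- tid                     {0,1,2,3,4,5,6,7}

Answer: 9 steps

a: 0,1,2,3,4,5,6,7
b: 1,2,2,3,5,6,7,8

steps = 9; useful = 60; efficiency = 60/72 = 5/6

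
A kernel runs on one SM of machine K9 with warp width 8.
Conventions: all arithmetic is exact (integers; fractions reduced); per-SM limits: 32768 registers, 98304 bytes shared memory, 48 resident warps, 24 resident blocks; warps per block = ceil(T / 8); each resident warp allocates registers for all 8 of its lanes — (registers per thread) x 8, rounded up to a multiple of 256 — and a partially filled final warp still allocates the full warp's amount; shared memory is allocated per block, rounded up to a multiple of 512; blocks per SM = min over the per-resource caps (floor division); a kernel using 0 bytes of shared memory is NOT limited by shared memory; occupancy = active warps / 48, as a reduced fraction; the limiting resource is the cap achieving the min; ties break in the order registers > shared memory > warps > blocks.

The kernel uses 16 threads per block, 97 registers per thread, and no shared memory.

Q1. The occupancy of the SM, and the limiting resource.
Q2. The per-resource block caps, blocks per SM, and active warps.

Answer: occupancy 2/3, limited by registers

registers: 16 blocks
shared memory: no limit (kernel uses none)
warps: 24 blocks
blocks: 24 blocks

Answer: 16 blocks, 32 active warps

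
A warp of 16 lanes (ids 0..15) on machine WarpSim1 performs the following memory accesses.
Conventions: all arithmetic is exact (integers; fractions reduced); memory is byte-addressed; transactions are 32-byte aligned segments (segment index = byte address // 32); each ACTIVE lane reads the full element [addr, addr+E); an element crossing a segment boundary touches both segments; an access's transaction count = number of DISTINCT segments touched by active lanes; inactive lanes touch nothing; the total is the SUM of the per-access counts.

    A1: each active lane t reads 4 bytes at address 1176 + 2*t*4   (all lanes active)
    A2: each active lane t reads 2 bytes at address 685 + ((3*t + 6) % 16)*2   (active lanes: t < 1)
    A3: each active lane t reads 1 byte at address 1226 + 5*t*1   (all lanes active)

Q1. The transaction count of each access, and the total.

A1: 5 transactions
A2: 1 transaction
A3: 3 transactions

Answer: 5,1,3; total 9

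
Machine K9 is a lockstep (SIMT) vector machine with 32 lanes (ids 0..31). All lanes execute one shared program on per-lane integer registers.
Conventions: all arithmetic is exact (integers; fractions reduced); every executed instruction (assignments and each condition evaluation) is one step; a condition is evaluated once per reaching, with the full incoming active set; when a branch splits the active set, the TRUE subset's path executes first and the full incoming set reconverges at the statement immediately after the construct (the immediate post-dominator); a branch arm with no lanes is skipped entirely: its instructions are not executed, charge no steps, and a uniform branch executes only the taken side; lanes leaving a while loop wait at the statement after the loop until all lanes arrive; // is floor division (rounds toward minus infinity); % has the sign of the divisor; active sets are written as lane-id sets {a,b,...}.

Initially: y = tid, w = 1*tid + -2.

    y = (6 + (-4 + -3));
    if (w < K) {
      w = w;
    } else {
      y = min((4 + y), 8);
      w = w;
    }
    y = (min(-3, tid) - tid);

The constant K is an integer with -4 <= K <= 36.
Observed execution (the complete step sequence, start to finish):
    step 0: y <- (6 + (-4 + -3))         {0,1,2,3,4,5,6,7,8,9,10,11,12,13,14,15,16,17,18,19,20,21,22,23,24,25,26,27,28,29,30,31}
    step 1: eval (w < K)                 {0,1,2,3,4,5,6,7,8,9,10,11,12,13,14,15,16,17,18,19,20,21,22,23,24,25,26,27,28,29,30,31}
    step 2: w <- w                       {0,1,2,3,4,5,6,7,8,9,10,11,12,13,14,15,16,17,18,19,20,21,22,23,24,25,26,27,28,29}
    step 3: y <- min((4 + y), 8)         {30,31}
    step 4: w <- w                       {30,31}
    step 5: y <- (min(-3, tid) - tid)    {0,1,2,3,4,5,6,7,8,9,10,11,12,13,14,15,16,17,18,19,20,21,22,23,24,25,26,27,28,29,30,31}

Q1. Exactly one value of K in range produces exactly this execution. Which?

Answer: K = 28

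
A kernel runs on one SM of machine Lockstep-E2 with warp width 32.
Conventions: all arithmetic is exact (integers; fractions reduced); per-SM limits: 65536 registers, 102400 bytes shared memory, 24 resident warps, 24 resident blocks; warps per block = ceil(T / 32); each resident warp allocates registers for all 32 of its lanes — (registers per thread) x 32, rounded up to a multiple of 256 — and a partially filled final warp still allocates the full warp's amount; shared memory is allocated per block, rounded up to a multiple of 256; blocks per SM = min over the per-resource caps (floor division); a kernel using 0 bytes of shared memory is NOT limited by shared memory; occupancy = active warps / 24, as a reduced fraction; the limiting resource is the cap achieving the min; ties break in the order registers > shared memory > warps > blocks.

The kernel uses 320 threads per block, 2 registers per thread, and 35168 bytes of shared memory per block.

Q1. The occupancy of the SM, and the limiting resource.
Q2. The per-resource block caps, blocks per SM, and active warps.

Answer: occupancy 5/6, limited by shared memory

registers: 25 blocks
shared memory: 2 blocks
warps: 2 blocks
blocks: 24 blocks

Answer: 2 blocks, 20 active warps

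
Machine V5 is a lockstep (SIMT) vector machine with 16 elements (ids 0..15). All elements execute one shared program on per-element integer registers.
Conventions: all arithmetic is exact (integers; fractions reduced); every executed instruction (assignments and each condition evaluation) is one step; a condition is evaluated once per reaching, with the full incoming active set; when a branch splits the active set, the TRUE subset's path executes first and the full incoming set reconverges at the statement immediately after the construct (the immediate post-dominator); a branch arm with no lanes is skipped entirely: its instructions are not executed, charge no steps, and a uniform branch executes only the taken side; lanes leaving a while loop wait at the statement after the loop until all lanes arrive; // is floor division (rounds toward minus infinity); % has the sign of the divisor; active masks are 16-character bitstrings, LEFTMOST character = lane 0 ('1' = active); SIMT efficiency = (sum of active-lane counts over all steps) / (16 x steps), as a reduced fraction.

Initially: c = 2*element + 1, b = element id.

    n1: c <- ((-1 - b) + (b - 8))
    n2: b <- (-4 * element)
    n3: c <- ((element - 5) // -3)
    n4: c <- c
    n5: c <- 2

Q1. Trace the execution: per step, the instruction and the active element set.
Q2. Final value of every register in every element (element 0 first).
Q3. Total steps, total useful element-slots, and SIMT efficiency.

step 0: c <- ((-1 - b) + (b - 8))    1111111111111111
step 1: b <- (-4 * element)          1111111111111111
step 2: c <- ((element - 5) // -3)   1111111111111111
step 3: c <- c                       1111111111111111
step 4: c <- 2                       1111111111111111

Answer: 5 steps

c: 2,2,2,2,2,2,2,2,2,2,2,2,2,2,2,2
b: 0,-4,-8,-12,-16,-20,-24,-28,-32,-36,-40,-44,-48,-52,-56,-60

steps = 5; useful = 80; efficiency = 80/80 = 1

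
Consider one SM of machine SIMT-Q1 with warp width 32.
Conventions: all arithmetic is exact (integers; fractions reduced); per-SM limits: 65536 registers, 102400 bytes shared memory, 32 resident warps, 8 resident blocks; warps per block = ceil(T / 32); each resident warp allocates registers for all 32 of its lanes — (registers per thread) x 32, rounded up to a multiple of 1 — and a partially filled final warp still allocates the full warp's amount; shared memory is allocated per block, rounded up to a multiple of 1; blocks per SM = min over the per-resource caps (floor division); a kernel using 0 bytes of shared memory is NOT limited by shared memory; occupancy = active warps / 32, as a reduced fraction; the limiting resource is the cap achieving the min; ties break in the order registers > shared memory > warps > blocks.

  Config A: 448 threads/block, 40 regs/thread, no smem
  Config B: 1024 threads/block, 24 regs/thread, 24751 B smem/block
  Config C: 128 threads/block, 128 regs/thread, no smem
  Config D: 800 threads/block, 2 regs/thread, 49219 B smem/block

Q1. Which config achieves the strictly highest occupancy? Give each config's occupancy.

occupancies: A 7/8, B 1, C 1/2, D 25/32

Answer: B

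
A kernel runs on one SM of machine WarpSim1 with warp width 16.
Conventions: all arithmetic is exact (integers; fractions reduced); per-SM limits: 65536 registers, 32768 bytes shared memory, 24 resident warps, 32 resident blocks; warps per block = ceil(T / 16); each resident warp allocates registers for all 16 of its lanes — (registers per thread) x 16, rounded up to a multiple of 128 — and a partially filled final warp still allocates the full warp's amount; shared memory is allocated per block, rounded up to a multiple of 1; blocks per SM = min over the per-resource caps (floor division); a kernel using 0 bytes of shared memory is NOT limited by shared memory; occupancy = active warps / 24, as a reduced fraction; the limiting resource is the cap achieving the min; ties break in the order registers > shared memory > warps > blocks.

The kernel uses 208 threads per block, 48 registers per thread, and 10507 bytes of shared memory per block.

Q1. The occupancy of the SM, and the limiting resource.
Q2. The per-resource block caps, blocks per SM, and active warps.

Answer: occupancy 13/24, limited by warps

registers: 6 blocks
shared memory: 3 blocks
warps: 1 block
blocks: 32 blocks

Answer: 1 block, 13 active warps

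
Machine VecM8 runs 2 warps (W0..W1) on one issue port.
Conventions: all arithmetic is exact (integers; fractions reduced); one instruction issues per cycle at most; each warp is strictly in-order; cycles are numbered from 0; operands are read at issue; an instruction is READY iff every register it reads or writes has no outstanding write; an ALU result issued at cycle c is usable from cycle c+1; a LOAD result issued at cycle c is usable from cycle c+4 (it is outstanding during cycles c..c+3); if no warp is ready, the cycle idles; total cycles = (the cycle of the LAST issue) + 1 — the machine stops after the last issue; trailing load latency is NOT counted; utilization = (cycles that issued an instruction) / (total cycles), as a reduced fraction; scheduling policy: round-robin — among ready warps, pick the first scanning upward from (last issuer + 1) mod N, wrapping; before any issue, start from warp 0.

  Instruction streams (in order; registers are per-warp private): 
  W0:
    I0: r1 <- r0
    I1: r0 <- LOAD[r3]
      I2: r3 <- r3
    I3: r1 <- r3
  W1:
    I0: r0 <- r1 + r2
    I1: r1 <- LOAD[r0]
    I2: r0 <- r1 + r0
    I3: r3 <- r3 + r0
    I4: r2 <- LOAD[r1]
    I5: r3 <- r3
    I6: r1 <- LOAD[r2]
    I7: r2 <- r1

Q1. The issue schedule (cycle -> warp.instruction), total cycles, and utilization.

cycle 0: W0.I0
cycle 1: W1.I0
cycle 2: W0.I1
cycle 3: W1.I1
cycle 4: W0.I2
cycle 5: W0.I3
cycle 6: idle
cycle 7: W1.I2
cycle 8: W1.I3
cycle 9: W1.I4
cycle 10: W1.I5
cycle 11: idle
cycle 12: idle
cycle 13: W1.I6
cycle 14: idle
cycle 15: idle
cycle 16: idle
cycle 17: W1.I7

Answer: 18 cycles, utilization 2/3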